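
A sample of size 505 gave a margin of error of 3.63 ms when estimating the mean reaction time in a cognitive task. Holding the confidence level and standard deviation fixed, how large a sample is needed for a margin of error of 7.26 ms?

Margin of error scales as 1/√n, so n₂ = n₁·(E₁/E₂)².
n₂ = 505 × (3.63/7.26)² = 505 × 0.25 = 126.25
Round up: n₂ = 127.

n = 127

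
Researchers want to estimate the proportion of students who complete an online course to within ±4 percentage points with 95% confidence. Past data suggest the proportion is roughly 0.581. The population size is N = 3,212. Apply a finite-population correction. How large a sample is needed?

For a proportion with margin E = 0.04 at 95% confidence, z = 1.960.
n = p̂(1−p̂)(z/E)² = 0.581 × 0.419 × (1.960/0.04)² = 584.50 — call this n₀.
Finite-population correction with N = 3,212: n = n₀ / (1 + (n₀−1)/N) = 584.50 / 1.182 = 494.50
Round up: n = 495.

495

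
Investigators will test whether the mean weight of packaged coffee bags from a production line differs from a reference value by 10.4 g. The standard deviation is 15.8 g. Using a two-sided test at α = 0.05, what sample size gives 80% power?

19

For a one-sample z-test, n = ((z_{α/2} + z_β)·σ/δ)².
z_{α/2} = 1.960 (two-sided α = 0.05); z_β = 0.842 (power 80% → β = 0.2).
n = (2.802 × 15.8 / 10.4)² = 18.12
Round up: n = 19.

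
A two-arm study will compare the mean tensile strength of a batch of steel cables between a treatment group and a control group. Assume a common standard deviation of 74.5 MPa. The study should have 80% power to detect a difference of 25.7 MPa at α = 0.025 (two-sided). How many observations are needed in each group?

160 per group

For two equal groups, n per group = 2·((z_{α/2} + z_β)·σ/δ)².
z_{α/2} = 2.241; z_β = 0.842 (power 80%).
n = 2 × (3.083 × 74.5 / 25.7)² = 2 × 79.87 = 159.74
Round up: n = 160 per group.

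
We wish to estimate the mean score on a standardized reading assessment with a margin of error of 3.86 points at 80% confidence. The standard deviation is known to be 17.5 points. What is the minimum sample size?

For a mean, the margin of error is E = z·σ/√n, so n = (zσ/E)².
At 80% confidence, z = 1.282.
n = (1.282 × 17.5 / 3.86)² = 33.78
Round up: n = 34.

34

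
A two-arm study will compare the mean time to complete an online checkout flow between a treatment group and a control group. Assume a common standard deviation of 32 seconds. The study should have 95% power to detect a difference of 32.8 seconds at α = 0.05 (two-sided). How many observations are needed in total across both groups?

For two equal groups, n per group = 2·((z_{α/2} + z_β)·σ/δ)².
z_{α/2} = 1.960; z_β = 1.645 (power 95%).
n = 2 × (3.605 × 32 / 32.8)² = 2 × 12.37 = 24.74
Round up: n = 25 per group.
Total across both groups: 2 × 25 = 50.

50 total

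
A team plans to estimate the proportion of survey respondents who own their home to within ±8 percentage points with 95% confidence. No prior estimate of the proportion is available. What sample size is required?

For a proportion with margin E = 0.08 at 95% confidence, z = 1.960.
With no prior estimate, use p = 0.5, which maximizes p(1−p) at 0.25.
n = 0.25 × (z/E)² = 0.25 × (1.960/0.08)² = 150.06
Round up: n = 151.

n = 151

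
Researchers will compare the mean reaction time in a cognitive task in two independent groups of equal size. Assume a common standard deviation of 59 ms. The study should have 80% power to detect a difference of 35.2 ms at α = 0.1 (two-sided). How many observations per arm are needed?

For two equal groups, n per group = 2·((z_{α/2} + z_β)·σ/δ)².
z_{α/2} = 1.645; z_β = 0.842 (power 80%).
n = 2 × (2.487 × 59 / 35.2)² = 2 × 17.38 = 34.76
Round up: n = 35 per group.

35 per group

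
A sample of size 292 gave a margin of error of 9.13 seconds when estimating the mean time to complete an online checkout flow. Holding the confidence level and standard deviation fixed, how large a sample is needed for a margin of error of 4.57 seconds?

Margin of error scales as 1/√n, so n₂ = n₁·(E₁/E₂)².
n₂ = 292 × (9.13/4.57)² = 292 × 3.991 = 1165.37
Round up: n₂ = 1166.

1166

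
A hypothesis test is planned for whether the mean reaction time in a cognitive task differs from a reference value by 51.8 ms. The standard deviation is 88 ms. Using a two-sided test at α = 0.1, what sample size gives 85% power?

For a one-sample z-test, n = ((z_{α/2} + z_β)·σ/δ)².
z_{α/2} = 1.645 (two-sided α = 0.1); z_β = 1.036 (power 85% → β = 0.15).
n = (2.681 × 88 / 51.8)² = 20.74
Round up: n = 21.

21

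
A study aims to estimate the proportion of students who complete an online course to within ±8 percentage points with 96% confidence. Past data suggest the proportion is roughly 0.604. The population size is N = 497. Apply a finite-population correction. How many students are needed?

For a proportion with margin E = 0.08 at 96% confidence, z = 2.054.
n = p̂(1−p̂)(z/E)² = 0.604 × 0.396 × (2.054/0.08)² = 157.67 — call this n₀.
Finite-population correction with N = 497: n = n₀ / (1 + (n₀−1)/N) = 157.67 / 1.315 = 119.90
Round up: n = 120.

n = 120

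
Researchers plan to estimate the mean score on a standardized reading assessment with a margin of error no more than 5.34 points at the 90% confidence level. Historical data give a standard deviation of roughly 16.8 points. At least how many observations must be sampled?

27

For a mean, the margin of error is E = z·σ/√n, so n = (zσ/E)².
At 90% confidence, z = 1.645.
n = (1.645 × 16.8 / 5.34)² = 26.78
Round up: n = 27.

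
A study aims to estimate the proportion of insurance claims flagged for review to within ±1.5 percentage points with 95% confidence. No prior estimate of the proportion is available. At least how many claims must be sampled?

4269

For a proportion with margin E = 0.015 at 95% confidence, z = 1.960.
With no prior estimate, use p = 0.5, which maximizes p(1−p) at 0.25.
n = 0.25 × (z/E)² = 0.25 × (1.960/0.015)² = 4268.44
Round up: n = 4269.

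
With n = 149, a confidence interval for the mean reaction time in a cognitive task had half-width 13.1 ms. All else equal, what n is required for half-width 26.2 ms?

Margin of error scales as 1/√n, so n₂ = n₁·(E₁/E₂)².
n₂ = 149 × (13.1/26.2)² = 149 × 0.25 = 37.25
Round up: n₂ = 38.

38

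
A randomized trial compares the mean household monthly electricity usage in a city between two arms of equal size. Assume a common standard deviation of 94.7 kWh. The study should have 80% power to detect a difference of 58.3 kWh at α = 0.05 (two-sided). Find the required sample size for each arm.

For two equal groups, n per group = 2·((z_{α/2} + z_β)·σ/δ)².
z_{α/2} = 1.960; z_β = 0.842 (power 80%).
n = 2 × (2.802 × 94.7 / 58.3)² = 2 × 20.72 = 41.44
Round up: n = 42 per group.

42 per group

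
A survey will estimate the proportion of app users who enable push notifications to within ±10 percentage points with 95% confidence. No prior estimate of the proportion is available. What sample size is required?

For a proportion with margin E = 0.1 at 95% confidence, z = 1.960.
With no prior estimate, use p = 0.5, which maximizes p(1−p) at 0.25.
n = 0.25 × (z/E)² = 0.25 × (1.960/0.1)² = 96.04
Round up: n = 97.

n = 97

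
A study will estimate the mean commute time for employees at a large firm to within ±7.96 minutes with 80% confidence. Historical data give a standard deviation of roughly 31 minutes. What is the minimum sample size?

For a mean, the margin of error is E = z·σ/√n, so n = (zσ/E)².
At 80% confidence, z = 1.282.
n = (1.282 × 31 / 7.96)² = 24.93
Round up: n = 25.

n = 25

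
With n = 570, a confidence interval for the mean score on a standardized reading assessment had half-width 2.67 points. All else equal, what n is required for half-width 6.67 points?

Margin of error scales as 1/√n, so n₂ = n₁·(E₁/E₂)².
n₂ = 570 × (2.67/6.67)² = 570 × 0.1602 = 91.31
Round up: n₂ = 92.

n = 92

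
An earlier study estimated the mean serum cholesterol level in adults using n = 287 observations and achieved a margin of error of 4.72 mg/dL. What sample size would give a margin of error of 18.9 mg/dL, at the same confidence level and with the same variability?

Margin of error scales as 1/√n, so n₂ = n₁·(E₁/E₂)².
n₂ = 287 × (4.72/18.9)² = 287 × 0.06237 = 17.90
Round up: n₂ = 18.

n = 18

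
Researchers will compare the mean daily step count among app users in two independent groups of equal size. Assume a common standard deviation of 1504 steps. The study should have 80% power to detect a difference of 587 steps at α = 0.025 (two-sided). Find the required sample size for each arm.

For two equal groups, n per group = 2·((z_{α/2} + z_β)·σ/δ)².
z_{α/2} = 2.241; z_β = 0.842 (power 80%).
n = 2 × (3.083 × 1504 / 587)² = 2 × 62.40 = 124.80
Round up: n = 125 per group.

125 per group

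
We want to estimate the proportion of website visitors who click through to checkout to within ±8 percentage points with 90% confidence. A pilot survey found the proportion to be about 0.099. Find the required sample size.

For a proportion with margin E = 0.08 at 90% confidence, z = 1.645.
n = p̂(1−p̂)(z/E)² = 0.099 × 0.901 × (1.645/0.08)² = 37.71
Round up: n = 38.

38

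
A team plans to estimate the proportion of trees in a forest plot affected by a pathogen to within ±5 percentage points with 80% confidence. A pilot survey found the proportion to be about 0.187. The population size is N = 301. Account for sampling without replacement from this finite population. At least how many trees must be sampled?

76

For a proportion with margin E = 0.05 at 80% confidence, z = 1.282.
n = p̂(1−p̂)(z/E)² = 0.187 × 0.813 × (1.282/0.05)² = 99.95 — call this n₀.
Finite-population correction with N = 301: n = n₀ / (1 + (n₀−1)/N) = 99.95 / 1.329 = 75.21
Round up: n = 76.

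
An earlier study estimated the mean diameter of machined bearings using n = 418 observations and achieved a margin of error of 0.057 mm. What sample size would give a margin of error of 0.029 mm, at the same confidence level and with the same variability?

Margin of error scales as 1/√n, so n₂ = n₁·(E₁/E₂)².
n₂ = 418 × (0.057/0.029)² = 418 × 3.863 = 1614.73
Round up: n₂ = 1615.

1615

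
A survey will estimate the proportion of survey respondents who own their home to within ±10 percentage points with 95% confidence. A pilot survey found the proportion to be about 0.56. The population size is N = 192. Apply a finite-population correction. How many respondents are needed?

For a proportion with margin E = 0.1 at 95% confidence, z = 1.960.
n = p̂(1−p̂)(z/E)² = 0.56 × 0.44 × (1.960/0.1)² = 94.66 — call this n₀.
Finite-population correction with N = 192: n = n₀ / (1 + (n₀−1)/N) = 94.66 / 1.488 = 63.62
Round up: n = 64.

n = 64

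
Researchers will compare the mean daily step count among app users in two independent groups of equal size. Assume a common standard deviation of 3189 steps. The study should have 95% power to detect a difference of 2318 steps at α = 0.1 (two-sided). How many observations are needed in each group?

For two equal groups, n per group = 2·((z_{α/2} + z_β)·σ/δ)².
z_{α/2} = 1.645; z_β = 1.645 (power 95%).
n = 2 × (3.290 × 3189 / 2318)² = 2 × 20.49 = 40.98
Round up: n = 41 per group.

41 per group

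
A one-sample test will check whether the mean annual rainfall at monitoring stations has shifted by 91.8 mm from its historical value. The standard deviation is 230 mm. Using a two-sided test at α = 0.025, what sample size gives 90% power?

For a one-sample z-test, n = ((z_{α/2} + z_β)·σ/δ)².
z_{α/2} = 2.241 (two-sided α = 0.025); z_β = 1.282 (power 90% → β = 0.1).
n = (3.523 × 230 / 91.8)² = 77.91
Round up: n = 78.

n = 78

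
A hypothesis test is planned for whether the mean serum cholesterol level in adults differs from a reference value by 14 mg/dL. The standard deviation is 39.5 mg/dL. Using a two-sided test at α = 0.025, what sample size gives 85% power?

86

For a one-sample z-test, n = ((z_{α/2} + z_β)·σ/δ)².
z_{α/2} = 2.241 (two-sided α = 0.025); z_β = 1.036 (power 85% → β = 0.15).
n = (3.277 × 39.5 / 14)² = 85.49
Round up: n = 86.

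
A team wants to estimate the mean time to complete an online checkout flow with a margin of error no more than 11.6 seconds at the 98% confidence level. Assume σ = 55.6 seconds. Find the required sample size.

For a mean, the margin of error is E = z·σ/√n, so n = (zσ/E)².
At 98% confidence, z = 2.326.
n = (2.326 × 55.6 / 11.6)² = 124.29
Round up: n = 125.

125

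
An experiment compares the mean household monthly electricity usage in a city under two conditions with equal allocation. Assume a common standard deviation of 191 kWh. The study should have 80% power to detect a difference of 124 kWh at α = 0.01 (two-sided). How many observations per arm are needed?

For two equal groups, n per group = 2·((z_{α/2} + z_β)·σ/δ)².
z_{α/2} = 2.576; z_β = 0.842 (power 80%).
n = 2 × (3.418 × 191 / 124)² = 2 × 27.72 = 55.44
Round up: n = 56 per group.

56 per group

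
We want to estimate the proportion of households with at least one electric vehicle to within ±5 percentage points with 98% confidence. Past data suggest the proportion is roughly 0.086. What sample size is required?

n = 171

For a proportion with margin E = 0.05 at 98% confidence, z = 2.326.
n = p̂(1−p̂)(z/E)² = 0.086 × 0.914 × (2.326/0.05)² = 170.11
Round up: n = 171.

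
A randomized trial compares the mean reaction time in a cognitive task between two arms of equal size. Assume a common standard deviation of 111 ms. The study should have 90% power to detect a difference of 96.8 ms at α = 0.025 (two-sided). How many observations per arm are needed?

33 per group

For two equal groups, n per group = 2·((z_{α/2} + z_β)·σ/δ)².
z_{α/2} = 2.241; z_β = 1.282 (power 90%).
n = 2 × (3.523 × 111 / 96.8)² = 2 × 16.32 = 32.64
Round up: n = 33 per group.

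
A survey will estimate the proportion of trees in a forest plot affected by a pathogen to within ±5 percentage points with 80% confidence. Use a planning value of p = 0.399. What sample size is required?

158

For a proportion with margin E = 0.05 at 80% confidence, z = 1.282.
n = p̂(1−p̂)(z/E)² = 0.399 × 0.601 × (1.282/0.05)² = 157.65
Round up: n = 158.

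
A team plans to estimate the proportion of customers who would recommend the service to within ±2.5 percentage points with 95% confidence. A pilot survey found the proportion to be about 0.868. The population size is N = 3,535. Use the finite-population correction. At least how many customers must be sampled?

For a proportion with margin E = 0.025 at 95% confidence, z = 1.960.
n = p̂(1−p̂)(z/E)² = 0.868 × 0.132 × (1.960/0.025)² = 704.25 — call this n₀.
Finite-population correction with N = 3,535: n = n₀ / (1 + (n₀−1)/N) = 704.25 / 1.199 = 587.36
Round up: n = 588.

n = 588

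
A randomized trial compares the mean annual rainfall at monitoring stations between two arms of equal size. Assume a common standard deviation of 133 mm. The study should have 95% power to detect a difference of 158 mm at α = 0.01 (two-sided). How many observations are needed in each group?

26 per group

For two equal groups, n per group = 2·((z_{α/2} + z_β)·σ/δ)².
z_{α/2} = 2.576; z_β = 1.645 (power 95%).
n = 2 × (4.221 × 133 / 158)² = 2 × 12.62 = 25.24
Round up: n = 26 per group.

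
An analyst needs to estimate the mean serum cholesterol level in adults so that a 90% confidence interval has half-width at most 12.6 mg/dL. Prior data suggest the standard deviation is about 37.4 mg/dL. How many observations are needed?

n = 24

For a mean, the margin of error is E = z·σ/√n, so n = (zσ/E)².
At 90% confidence, z = 1.645.
n = (1.645 × 37.4 / 12.6)² = 23.84
Round up: n = 24.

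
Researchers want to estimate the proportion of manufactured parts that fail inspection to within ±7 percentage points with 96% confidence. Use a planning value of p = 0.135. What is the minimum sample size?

101

For a proportion with margin E = 0.07 at 96% confidence, z = 2.054.
n = p̂(1−p̂)(z/E)² = 0.135 × 0.865 × (2.054/0.07)² = 100.54
Round up: n = 101.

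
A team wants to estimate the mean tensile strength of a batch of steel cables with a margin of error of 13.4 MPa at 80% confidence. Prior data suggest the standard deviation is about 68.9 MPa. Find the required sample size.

For a mean, the margin of error is E = z·σ/√n, so n = (zσ/E)².
At 80% confidence, z = 1.282.
n = (1.282 × 68.9 / 13.4)² = 43.45
Round up: n = 44.

44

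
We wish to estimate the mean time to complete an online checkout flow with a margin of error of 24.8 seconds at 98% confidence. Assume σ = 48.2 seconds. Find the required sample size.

For a mean, the margin of error is E = z·σ/√n, so n = (zσ/E)².
At 98% confidence, z = 2.326.
n = (2.326 × 48.2 / 24.8)² = 20.44
Round up: n = 21.

21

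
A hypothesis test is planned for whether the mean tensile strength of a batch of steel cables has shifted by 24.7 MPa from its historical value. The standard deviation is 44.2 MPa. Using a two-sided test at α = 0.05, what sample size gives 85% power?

29

For a one-sample z-test, n = ((z_{α/2} + z_β)·σ/δ)².
z_{α/2} = 1.960 (two-sided α = 0.05); z_β = 1.036 (power 85% → β = 0.15).
n = (2.996 × 44.2 / 24.7)² = 28.74
Round up: n = 29.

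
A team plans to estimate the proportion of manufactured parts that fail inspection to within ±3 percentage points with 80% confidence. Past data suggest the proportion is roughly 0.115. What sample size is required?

186

For a proportion with margin E = 0.03 at 80% confidence, z = 1.282.
n = p̂(1−p̂)(z/E)² = 0.115 × 0.885 × (1.282/0.03)² = 185.86
Round up: n = 186.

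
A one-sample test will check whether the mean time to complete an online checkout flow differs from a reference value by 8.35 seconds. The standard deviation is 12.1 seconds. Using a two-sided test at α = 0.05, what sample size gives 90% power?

For a one-sample z-test, n = ((z_{α/2} + z_β)·σ/δ)².
z_{α/2} = 1.960 (two-sided α = 0.05); z_β = 1.282 (power 90% → β = 0.1).
n = (3.242 × 12.1 / 8.35)² = 22.07
Round up: n = 23.

n = 23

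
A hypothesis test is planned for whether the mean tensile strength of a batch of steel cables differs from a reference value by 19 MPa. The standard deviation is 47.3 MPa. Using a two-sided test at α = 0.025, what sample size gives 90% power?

For a one-sample z-test, n = ((z_{α/2} + z_β)·σ/δ)².
z_{α/2} = 2.241 (two-sided α = 0.025); z_β = 1.282 (power 90% → β = 0.1).
n = (3.523 × 47.3 / 19)² = 76.92
Round up: n = 77.

77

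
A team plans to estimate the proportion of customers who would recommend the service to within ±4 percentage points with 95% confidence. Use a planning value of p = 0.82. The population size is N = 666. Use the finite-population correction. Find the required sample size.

For a proportion with margin E = 0.04 at 95% confidence, z = 1.960.
n = p̂(1−p̂)(z/E)² = 0.82 × 0.18 × (1.960/0.04)² = 354.39 — call this n₀.
Finite-population correction with N = 666: n = n₀ / (1 + (n₀−1)/N) = 354.39 / 1.531 = 231.48
Round up: n = 232.

232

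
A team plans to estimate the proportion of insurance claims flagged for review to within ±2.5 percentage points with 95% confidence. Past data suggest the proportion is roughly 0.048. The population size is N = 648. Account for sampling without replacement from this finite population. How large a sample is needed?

n = 197

For a proportion with margin E = 0.025 at 95% confidence, z = 1.960.
n = p̂(1−p̂)(z/E)² = 0.048 × 0.952 × (1.960/0.025)² = 280.87 — call this n₀.
Finite-population correction with N = 648: n = n₀ / (1 + (n₀−1)/N) = 280.87 / 1.432 = 196.14
Round up: n = 197.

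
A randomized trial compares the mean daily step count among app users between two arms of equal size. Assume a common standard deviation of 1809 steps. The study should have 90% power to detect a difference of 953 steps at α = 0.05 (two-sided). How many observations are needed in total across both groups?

For two equal groups, n per group = 2·((z_{α/2} + z_β)·σ/δ)².
z_{α/2} = 1.960; z_β = 1.282 (power 90%).
n = 2 × (3.242 × 1809 / 953)² = 2 × 37.87 = 75.74
Round up: n = 76 per group.
Total across both groups: 2 × 76 = 152.

152 total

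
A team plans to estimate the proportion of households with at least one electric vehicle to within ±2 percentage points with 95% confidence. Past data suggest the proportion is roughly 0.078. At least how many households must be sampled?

For a proportion with margin E = 0.02 at 95% confidence, z = 1.960.
n = p̂(1−p̂)(z/E)² = 0.078 × 0.922 × (1.960/0.02)² = 690.68
Round up: n = 691.

n = 691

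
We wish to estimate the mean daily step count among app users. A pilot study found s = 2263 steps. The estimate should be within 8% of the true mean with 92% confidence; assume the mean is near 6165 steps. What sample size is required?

65

For a mean, the margin of error is E = z·σ/√n, so n = (zσ/E)².
At 92% confidence, z = 1.751.
E = 8% of 6165 = 493.2 steps.
n = (1.751 × 2263 / 493.2)² = 64.55
Round up: n = 65.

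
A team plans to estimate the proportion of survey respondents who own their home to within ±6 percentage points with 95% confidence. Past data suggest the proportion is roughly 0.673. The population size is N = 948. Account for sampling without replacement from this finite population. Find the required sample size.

For a proportion with margin E = 0.06 at 95% confidence, z = 1.960.
n = p̂(1−p̂)(z/E)² = 0.673 × 0.327 × (1.960/0.06)² = 234.84 — call this n₀.
Finite-population correction with N = 948: n = n₀ / (1 + (n₀−1)/N) = 234.84 / 1.247 = 188.32
Round up: n = 189.

189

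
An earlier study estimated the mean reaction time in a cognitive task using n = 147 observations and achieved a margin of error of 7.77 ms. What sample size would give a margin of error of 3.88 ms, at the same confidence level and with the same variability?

590

Margin of error scales as 1/√n, so n₂ = n₁·(E₁/E₂)².
n₂ = 147 × (7.77/3.88)² = 147 × 4.01 = 589.47
Round up: n₂ = 590.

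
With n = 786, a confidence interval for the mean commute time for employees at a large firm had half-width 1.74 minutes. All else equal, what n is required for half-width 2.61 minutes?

350

Margin of error scales as 1/√n, so n₂ = n₁·(E₁/E₂)².
n₂ = 786 × (1.74/2.61)² = 786 × 0.4444 = 349.30
Round up: n₂ = 350.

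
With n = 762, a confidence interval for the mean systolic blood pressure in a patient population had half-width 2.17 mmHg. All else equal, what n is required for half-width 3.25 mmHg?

Margin of error scales as 1/√n, so n₂ = n₁·(E₁/E₂)².
n₂ = 762 × (2.17/3.25)² = 762 × 0.4458 = 339.70
Round up: n₂ = 340.

n = 340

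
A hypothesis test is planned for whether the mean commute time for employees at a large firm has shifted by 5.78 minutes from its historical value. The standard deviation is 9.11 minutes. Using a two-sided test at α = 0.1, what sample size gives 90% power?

For a one-sample z-test, n = ((z_{α/2} + z_β)·σ/δ)².
z_{α/2} = 1.645 (two-sided α = 0.1); z_β = 1.282 (power 90% → β = 0.1).
n = (2.927 × 9.11 / 5.78)² = 21.28
Round up: n = 22.

n = 22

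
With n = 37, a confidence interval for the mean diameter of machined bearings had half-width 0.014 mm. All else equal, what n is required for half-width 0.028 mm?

10

Margin of error scales as 1/√n, so n₂ = n₁·(E₁/E₂)².
n₂ = 37 × (0.014/0.028)² = 37 × 0.25 = 9.25
Round up: n₂ = 10.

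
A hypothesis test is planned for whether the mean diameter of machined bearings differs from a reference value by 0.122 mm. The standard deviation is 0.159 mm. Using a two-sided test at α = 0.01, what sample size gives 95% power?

31

For a one-sample z-test, n = ((z_{α/2} + z_β)·σ/δ)².
z_{α/2} = 2.576 (two-sided α = 0.01); z_β = 1.645 (power 95% → β = 0.05).
n = (4.221 × 0.159 / 0.122)² = 30.26
Round up: n = 31.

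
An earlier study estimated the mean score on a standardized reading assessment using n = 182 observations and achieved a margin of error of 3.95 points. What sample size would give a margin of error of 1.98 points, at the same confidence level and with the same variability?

Margin of error scales as 1/√n, so n₂ = n₁·(E₁/E₂)².
n₂ = 182 × (3.95/1.98)² = 182 × 3.98 = 724.36
Round up: n₂ = 725.

n = 725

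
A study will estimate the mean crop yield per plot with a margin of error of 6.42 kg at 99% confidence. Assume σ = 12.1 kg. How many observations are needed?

24

For a mean, the margin of error is E = z·σ/√n, so n = (zσ/E)².
At 99% confidence, z = 2.576.
n = (2.576 × 12.1 / 6.42)² = 23.57
Round up: n = 24.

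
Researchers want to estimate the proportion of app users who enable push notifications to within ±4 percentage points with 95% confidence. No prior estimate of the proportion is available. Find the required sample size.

601

For a proportion with margin E = 0.04 at 95% confidence, z = 1.960.
With no prior estimate, use p = 0.5, which maximizes p(1−p) at 0.25.
n = 0.25 × (z/E)² = 0.25 × (1.960/0.04)² = 600.25
Round up: n = 601.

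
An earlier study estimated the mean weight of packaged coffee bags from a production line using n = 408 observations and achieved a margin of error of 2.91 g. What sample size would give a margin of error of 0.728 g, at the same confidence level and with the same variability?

n = 6520

Margin of error scales as 1/√n, so n₂ = n₁·(E₁/E₂)².
n₂ = 408 × (2.91/0.728)² = 408 × 15.98 = 6519.84
Round up: n₂ = 6520.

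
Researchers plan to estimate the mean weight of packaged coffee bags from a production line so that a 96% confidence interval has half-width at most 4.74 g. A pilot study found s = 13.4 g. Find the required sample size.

For a mean, the margin of error is E = z·σ/√n, so n = (zσ/E)².
At 96% confidence, z = 2.054.
n = (2.054 × 13.4 / 4.74)² = 33.72
Round up: n = 34.

34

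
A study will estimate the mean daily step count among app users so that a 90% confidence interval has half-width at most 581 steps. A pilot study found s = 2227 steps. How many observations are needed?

For a mean, the margin of error is E = z·σ/√n, so n = (zσ/E)².
At 90% confidence, z = 1.645.
n = (1.645 × 2227 / 581)² = 39.76
Round up: n = 40.

n = 40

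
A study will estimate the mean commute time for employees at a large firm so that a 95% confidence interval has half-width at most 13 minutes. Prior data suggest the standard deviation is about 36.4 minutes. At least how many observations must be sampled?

31

For a mean, the margin of error is E = z·σ/√n, so n = (zσ/E)².
At 95% confidence, z = 1.960.
n = (1.960 × 36.4 / 13)² = 30.12
Round up: n = 31.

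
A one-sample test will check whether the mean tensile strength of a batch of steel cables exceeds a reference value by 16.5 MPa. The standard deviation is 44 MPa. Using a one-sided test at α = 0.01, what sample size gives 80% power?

n = 72

For a one-sample z-test, n = ((z_α + z_β)·σ/δ)².
z_α = 2.326 (one-sided α = 0.01); z_β = 0.842 (power 80% → β = 0.2).
n = (3.168 × 44 / 16.5)² = 71.37
Round up: n = 72.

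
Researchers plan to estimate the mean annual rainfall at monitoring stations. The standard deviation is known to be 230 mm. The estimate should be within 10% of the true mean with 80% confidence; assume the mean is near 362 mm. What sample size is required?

n = 67

For a mean, the margin of error is E = z·σ/√n, so n = (zσ/E)².
At 80% confidence, z = 1.282.
E = 10% of 362 = 36.2 mm.
n = (1.282 × 230 / 36.2)² = 66.35
Round up: n = 67.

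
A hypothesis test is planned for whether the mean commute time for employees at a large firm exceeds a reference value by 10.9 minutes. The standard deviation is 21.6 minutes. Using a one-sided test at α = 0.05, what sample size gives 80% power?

25

For a one-sample z-test, n = ((z_α + z_β)·σ/δ)².
z_α = 1.645 (one-sided α = 0.05); z_β = 0.842 (power 80% → β = 0.2).
n = (2.487 × 21.6 / 10.9)² = 24.29
Round up: n = 25.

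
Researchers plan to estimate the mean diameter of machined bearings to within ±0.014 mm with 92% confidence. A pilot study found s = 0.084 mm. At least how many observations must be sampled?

111

For a mean, the margin of error is E = z·σ/√n, so n = (zσ/E)².
At 92% confidence, z = 1.751.
n = (1.751 × 0.084 / 0.014)² = 110.38
Round up: n = 111.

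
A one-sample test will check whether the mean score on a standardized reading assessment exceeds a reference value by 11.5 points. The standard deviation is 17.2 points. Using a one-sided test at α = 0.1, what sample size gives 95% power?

20

For a one-sample z-test, n = ((z_α + z_β)·σ/δ)².
z_α = 1.282 (one-sided α = 0.1); z_β = 1.645 (power 95% → β = 0.05).
n = (2.927 × 17.2 / 11.5)² = 19.16
Round up: n = 20.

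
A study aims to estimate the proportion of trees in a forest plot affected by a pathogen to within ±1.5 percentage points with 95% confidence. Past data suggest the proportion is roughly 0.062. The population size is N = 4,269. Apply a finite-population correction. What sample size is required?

806

For a proportion with margin E = 0.015 at 95% confidence, z = 1.960.
n = p̂(1−p̂)(z/E)² = 0.062 × 0.938 × (1.960/0.015)² = 992.94 — call this n₀.
Finite-population correction with N = 4,269: n = n₀ / (1 + (n₀−1)/N) = 992.94 / 1.232 = 805.96
Round up: n = 806.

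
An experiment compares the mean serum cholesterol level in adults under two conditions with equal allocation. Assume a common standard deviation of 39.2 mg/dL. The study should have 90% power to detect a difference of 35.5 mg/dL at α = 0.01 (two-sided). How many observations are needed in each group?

For two equal groups, n per group = 2·((z_{α/2} + z_β)·σ/δ)².
z_{α/2} = 2.576; z_β = 1.282 (power 90%).
n = 2 × (3.858 × 39.2 / 35.5)² = 2 × 18.15 = 36.30
Round up: n = 37 per group.

37 per group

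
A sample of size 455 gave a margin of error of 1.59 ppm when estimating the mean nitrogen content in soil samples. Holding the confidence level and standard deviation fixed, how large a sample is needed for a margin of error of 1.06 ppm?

1024

Margin of error scales as 1/√n, so n₂ = n₁·(E₁/E₂)².
n₂ = 455 × (1.59/1.06)² = 455 × 2.25 = 1023.75
Round up: n₂ = 1024.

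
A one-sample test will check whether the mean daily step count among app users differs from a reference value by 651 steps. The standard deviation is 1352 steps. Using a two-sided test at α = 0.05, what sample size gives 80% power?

34

For a one-sample z-test, n = ((z_{α/2} + z_β)·σ/δ)².
z_{α/2} = 1.960 (two-sided α = 0.05); z_β = 0.842 (power 80% → β = 0.2).
n = (2.802 × 1352 / 651)² = 33.86
Round up: n = 34.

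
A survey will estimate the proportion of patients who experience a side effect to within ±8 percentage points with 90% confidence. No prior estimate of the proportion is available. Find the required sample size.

For a proportion with margin E = 0.08 at 90% confidence, z = 1.645.
With no prior estimate, use p = 0.5, which maximizes p(1−p) at 0.25.
n = 0.25 × (z/E)² = 0.25 × (1.645/0.08)² = 105.70
Round up: n = 106.

106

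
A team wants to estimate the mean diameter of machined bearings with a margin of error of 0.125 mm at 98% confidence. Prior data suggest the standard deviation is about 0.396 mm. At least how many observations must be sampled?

55

For a mean, the margin of error is E = z·σ/√n, so n = (zσ/E)².
At 98% confidence, z = 2.326.
n = (2.326 × 0.396 / 0.125)² = 54.30
Round up: n = 55.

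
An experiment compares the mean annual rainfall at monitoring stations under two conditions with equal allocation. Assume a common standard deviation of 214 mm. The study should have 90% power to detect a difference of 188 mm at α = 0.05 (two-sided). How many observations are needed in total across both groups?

For two equal groups, n per group = 2·((z_{α/2} + z_β)·σ/δ)².
z_{α/2} = 1.960; z_β = 1.282 (power 90%).
n = 2 × (3.242 × 214 / 188)² = 2 × 13.62 = 27.24
Round up: n = 28 per group.
Total across both groups: 2 × 28 = 56.

56 total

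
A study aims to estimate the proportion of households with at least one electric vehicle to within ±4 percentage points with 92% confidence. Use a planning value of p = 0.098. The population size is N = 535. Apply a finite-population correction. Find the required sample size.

129

For a proportion with margin E = 0.04 at 92% confidence, z = 1.751.
n = p̂(1−p̂)(z/E)² = 0.098 × 0.902 × (1.751/0.04)² = 169.39 — call this n₀.
Finite-population correction with N = 535: n = n₀ / (1 + (n₀−1)/N) = 169.39 / 1.315 = 128.81
Round up: n = 129.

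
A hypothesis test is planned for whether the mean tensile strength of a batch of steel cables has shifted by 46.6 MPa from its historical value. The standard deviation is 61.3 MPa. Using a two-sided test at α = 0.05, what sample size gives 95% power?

23

For a one-sample z-test, n = ((z_{α/2} + z_β)·σ/δ)².
z_{α/2} = 1.960 (two-sided α = 0.05); z_β = 1.645 (power 95% → β = 0.05).
n = (3.605 × 61.3 / 46.6)² = 22.49
Round up: n = 23.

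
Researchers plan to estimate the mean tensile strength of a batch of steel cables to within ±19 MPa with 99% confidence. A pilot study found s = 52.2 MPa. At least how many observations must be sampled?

For a mean, the margin of error is E = z·σ/√n, so n = (zσ/E)².
At 99% confidence, z = 2.576.
n = (2.576 × 52.2 / 19)² = 50.09
Round up: n = 51.

51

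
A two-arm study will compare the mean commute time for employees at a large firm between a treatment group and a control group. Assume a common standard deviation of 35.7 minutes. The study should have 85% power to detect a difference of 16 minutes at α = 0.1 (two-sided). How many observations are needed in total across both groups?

For two equal groups, n per group = 2·((z_{α/2} + z_β)·σ/δ)².
z_{α/2} = 1.645; z_β = 1.036 (power 85%).
n = 2 × (2.681 × 35.7 / 16)² = 2 × 35.78 = 71.56
Round up: n = 72 per group.
Total across both groups: 2 × 72 = 144.

144 total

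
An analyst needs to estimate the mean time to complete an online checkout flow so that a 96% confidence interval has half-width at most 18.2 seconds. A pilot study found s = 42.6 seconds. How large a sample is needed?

24

For a mean, the margin of error is E = z·σ/√n, so n = (zσ/E)².
At 96% confidence, z = 2.054.
n = (2.054 × 42.6 / 18.2)² = 23.11
Round up: n = 24.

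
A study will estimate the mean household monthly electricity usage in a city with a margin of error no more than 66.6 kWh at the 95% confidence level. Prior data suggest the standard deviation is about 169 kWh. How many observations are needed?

For a mean, the margin of error is E = z·σ/√n, so n = (zσ/E)².
At 95% confidence, z = 1.960.
n = (1.960 × 169 / 66.6)² = 24.74
Round up: n = 25.

25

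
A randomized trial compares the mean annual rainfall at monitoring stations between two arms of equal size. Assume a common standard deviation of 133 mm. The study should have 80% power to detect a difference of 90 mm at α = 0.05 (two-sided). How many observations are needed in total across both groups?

For two equal groups, n per group = 2·((z_{α/2} + z_β)·σ/δ)².
z_{α/2} = 1.960; z_β = 0.842 (power 80%).
n = 2 × (2.802 × 133 / 90)² = 2 × 17.15 = 34.30
Round up: n = 35 per group.
Total across both groups: 2 × 35 = 70.

70 total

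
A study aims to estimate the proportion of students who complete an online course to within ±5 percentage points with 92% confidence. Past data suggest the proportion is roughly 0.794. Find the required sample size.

n = 201

For a proportion with margin E = 0.05 at 92% confidence, z = 1.751.
n = p̂(1−p̂)(z/E)² = 0.794 × 0.206 × (1.751/0.05)² = 200.59
Round up: n = 201.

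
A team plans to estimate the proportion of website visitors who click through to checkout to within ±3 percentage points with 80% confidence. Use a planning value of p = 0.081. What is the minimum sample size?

For a proportion with margin E = 0.03 at 80% confidence, z = 1.282.
n = p̂(1−p̂)(z/E)² = 0.081 × 0.919 × (1.282/0.03)² = 135.94
Round up: n = 136.

n = 136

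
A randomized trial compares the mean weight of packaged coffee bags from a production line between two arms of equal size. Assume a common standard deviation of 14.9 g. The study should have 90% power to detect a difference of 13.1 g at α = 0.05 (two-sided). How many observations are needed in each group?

For two equal groups, n per group = 2·((z_{α/2} + z_β)·σ/δ)².
z_{α/2} = 1.960; z_β = 1.282 (power 90%).
n = 2 × (3.242 × 14.9 / 13.1)² = 2 × 13.60 = 27.20
Round up: n = 28 per group.

28 per group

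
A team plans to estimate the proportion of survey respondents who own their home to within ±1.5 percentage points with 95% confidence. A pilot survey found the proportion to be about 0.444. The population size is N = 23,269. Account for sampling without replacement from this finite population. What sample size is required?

3569

For a proportion with margin E = 0.015 at 95% confidence, z = 1.960.
n = p̂(1−p̂)(z/E)² = 0.444 × 0.556 × (1.960/0.015)² = 4214.90 — call this n₀.
Finite-population correction with N = 23,269: n = n₀ / (1 + (n₀−1)/N) = 4214.90 / 1.181 = 3568.92
Round up: n = 3569.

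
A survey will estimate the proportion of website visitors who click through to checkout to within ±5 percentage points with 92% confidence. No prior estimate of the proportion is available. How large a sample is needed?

n = 307

For a proportion with margin E = 0.05 at 92% confidence, z = 1.751.
With no prior estimate, use p = 0.5, which maximizes p(1−p) at 0.25.
n = 0.25 × (z/E)² = 0.25 × (1.751/0.05)² = 306.60
Round up: n = 307.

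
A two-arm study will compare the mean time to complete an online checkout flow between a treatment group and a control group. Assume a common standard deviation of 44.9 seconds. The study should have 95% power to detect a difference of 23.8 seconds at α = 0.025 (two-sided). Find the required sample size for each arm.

For two equal groups, n per group = 2·((z_{α/2} + z_β)·σ/δ)².
z_{α/2} = 2.241; z_β = 1.645 (power 95%).
n = 2 × (3.886 × 44.9 / 23.8)² = 2 × 53.75 = 107.50
Round up: n = 108 per group.

108 per group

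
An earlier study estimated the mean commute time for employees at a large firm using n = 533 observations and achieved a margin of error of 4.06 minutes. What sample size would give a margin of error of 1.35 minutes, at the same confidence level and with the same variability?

Margin of error scales as 1/√n, so n₂ = n₁·(E₁/E₂)².
n₂ = 533 × (4.06/1.35)² = 533 × 9.044 = 4820.45
Round up: n₂ = 4821.

4821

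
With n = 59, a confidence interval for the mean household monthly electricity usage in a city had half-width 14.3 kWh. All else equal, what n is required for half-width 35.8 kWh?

n = 10

Margin of error scales as 1/√n, so n₂ = n₁·(E₁/E₂)².
n₂ = 59 × (14.3/35.8)² = 59 × 0.1596 = 9.42
Round up: n₂ = 10.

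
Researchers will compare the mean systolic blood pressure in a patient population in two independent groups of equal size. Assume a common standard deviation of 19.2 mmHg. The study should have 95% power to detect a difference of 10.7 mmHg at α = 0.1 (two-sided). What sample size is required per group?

For two equal groups, n per group = 2·((z_{α/2} + z_β)·σ/δ)².
z_{α/2} = 1.645; z_β = 1.645 (power 95%).
n = 2 × (3.290 × 19.2 / 10.7)² = 2 × 34.85 = 69.70
Round up: n = 70 per group.

70 per group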